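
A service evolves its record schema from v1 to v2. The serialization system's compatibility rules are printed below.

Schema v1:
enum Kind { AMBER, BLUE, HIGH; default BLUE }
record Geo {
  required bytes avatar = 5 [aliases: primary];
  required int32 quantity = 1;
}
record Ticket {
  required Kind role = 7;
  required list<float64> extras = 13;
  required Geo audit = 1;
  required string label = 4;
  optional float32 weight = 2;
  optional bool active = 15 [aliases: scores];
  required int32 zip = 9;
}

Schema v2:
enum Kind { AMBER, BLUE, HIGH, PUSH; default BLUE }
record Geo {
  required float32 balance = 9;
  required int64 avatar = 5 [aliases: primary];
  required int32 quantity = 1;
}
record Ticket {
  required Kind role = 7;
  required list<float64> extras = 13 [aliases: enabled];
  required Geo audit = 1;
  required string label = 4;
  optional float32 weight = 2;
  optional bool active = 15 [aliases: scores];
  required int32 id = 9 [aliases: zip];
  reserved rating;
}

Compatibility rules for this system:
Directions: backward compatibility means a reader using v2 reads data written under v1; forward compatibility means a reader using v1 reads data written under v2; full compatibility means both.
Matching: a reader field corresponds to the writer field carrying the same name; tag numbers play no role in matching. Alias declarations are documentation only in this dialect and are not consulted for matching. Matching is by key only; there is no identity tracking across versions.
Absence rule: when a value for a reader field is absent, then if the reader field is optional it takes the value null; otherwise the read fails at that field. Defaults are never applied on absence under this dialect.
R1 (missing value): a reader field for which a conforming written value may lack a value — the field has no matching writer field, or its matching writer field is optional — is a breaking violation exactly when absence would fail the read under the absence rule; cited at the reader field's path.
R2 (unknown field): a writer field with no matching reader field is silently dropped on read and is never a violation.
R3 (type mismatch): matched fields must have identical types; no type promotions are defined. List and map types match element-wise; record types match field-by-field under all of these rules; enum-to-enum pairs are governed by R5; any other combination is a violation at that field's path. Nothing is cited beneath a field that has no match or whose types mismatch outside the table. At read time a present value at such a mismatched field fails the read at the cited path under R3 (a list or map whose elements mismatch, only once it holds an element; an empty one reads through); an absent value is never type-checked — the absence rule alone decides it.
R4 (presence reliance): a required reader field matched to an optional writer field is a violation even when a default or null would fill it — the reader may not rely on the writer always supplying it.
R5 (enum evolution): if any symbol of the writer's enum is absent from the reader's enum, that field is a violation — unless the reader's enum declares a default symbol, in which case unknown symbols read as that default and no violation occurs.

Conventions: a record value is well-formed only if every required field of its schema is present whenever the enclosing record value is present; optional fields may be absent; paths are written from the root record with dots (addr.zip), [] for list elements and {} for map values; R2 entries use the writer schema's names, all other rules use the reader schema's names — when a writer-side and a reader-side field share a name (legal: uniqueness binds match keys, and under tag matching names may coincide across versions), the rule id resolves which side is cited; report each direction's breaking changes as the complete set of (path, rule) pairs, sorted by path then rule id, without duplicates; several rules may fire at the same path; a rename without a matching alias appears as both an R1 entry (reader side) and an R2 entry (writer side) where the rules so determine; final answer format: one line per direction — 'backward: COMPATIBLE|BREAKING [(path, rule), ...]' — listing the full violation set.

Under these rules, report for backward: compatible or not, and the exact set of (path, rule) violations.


backward: BREAKING [(audit.avatar, R3), (audit.balance, R1), (id, R1)]

each type pair in Ticket: writer, then reader
backward for Ticket (reader v2, writer v1):
  writer required, Kind -> Kind: reader role maps from writer role
  writer required, list<float64> -> list<float64>: reader extras maps from writer extras
  writer required, Geo -> Geo: reader audit maps from writer audit
  writer required, string -> string: reader label maps from writer label
  writer optional, float32 -> float32: reader weight maps from writer weight
  writer optional, bool -> bool: reader active maps from writer active
  id: no writer-side match
  writer zip: unknown to reader
  audit.balance: no writer-side match
  writer required, bytes -> int64: reader audit.avatar maps from writer audit.avatar
  writer required, int32 -> int32: reader audit.quantity maps from writer audit.quantity
  violation R3 at audit.avatar
  violation R1 at audit.balance
  violation R1 at id
  => backward verdict for Ticket: BREAKING, 3 violation(s)
diffs on Ticket not affecting the asked answer:
  enum Kind (field role in record Ticket): symbol PUSH added -> triggers nothing under Ticket's printed rules — same verdict


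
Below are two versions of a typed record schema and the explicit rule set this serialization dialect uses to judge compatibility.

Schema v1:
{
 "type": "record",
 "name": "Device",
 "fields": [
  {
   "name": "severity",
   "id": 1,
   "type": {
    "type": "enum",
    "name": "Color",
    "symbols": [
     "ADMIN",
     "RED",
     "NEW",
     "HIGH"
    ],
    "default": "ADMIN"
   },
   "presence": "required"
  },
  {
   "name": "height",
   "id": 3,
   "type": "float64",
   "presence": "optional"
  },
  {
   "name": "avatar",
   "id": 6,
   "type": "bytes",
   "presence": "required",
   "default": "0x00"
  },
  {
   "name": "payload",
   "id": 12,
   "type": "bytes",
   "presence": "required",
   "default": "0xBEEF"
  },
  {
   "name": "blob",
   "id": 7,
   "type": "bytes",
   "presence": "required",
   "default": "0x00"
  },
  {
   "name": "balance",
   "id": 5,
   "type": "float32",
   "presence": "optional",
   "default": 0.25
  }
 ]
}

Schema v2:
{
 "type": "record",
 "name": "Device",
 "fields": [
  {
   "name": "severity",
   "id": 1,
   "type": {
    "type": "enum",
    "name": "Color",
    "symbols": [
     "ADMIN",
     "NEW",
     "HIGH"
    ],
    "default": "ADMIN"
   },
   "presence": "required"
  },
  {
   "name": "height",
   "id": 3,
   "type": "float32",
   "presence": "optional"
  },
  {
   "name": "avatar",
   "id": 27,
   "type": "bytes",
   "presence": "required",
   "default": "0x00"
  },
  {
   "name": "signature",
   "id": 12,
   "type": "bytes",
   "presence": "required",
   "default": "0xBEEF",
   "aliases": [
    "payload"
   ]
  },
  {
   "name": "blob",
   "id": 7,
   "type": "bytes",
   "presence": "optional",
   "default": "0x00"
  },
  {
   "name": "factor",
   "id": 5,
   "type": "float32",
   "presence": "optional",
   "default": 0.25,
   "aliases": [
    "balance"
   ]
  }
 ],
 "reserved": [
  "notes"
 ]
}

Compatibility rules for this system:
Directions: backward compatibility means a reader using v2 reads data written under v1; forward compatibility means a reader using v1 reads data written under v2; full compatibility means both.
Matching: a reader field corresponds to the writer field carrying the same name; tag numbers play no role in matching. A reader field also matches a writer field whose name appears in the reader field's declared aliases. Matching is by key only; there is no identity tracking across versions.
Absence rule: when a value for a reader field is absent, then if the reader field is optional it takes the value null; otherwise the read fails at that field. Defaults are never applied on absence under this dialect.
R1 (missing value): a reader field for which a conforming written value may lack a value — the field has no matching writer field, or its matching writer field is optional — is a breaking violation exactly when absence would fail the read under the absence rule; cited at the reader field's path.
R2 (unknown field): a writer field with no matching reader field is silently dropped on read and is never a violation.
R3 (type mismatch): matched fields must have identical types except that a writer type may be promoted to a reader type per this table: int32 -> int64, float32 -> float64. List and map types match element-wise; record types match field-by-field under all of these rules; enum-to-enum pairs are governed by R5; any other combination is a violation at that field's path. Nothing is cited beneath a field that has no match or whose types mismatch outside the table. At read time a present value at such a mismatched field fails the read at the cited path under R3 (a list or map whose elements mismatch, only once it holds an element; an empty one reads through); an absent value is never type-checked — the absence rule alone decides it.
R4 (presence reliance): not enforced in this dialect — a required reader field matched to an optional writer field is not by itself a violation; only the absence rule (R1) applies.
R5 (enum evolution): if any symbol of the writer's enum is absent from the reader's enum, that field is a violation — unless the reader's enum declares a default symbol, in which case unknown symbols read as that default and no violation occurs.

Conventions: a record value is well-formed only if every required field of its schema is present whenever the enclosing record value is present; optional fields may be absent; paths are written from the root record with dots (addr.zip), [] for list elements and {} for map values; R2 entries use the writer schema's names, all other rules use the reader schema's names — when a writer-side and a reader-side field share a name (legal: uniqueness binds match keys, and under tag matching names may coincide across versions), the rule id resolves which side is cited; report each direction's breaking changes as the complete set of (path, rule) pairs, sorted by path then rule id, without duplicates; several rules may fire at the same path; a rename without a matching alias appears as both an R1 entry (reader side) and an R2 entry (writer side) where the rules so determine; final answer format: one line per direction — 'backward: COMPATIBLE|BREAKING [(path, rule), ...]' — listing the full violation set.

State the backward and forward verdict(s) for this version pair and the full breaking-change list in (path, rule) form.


the writer's type comes first in each Device pair
checking backward for Device: reader v2 against writer v1:
  severity: Color -> Color, writer required; from severity
  height: float64 -> float32, writer optional; from height
  avatar: bytes -> bytes, writer required; from avatar
  signature: bytes -> bytes, writer required; from payload
  blob: bytes -> bytes, writer required; from blob
  factor: float32 -> float32, writer optional; from balance
  rule R3 violated at height
  backward on Device therefore BREAKING (1)
checking forward for Device: reader v1 against writer v2:
  severity: Color -> Color, writer required; from severity
  height: float32 -> float64, writer optional; from height
  avatar: bytes -> bytes, writer required; from avatar
  payload has no writer counterpart
  blob: bytes -> bytes, writer optional; from blob
  balance has no writer counterpart
  leftover writer field: signature
  leftover writer field: factor
  rule R1 violated at blob
  rule R1 violated at payload
  forward on Device therefore BREAKING (2)

backward: BREAKING [(height, R3)]; forward: BREAKING [(blob, R1), (payload, R1)]


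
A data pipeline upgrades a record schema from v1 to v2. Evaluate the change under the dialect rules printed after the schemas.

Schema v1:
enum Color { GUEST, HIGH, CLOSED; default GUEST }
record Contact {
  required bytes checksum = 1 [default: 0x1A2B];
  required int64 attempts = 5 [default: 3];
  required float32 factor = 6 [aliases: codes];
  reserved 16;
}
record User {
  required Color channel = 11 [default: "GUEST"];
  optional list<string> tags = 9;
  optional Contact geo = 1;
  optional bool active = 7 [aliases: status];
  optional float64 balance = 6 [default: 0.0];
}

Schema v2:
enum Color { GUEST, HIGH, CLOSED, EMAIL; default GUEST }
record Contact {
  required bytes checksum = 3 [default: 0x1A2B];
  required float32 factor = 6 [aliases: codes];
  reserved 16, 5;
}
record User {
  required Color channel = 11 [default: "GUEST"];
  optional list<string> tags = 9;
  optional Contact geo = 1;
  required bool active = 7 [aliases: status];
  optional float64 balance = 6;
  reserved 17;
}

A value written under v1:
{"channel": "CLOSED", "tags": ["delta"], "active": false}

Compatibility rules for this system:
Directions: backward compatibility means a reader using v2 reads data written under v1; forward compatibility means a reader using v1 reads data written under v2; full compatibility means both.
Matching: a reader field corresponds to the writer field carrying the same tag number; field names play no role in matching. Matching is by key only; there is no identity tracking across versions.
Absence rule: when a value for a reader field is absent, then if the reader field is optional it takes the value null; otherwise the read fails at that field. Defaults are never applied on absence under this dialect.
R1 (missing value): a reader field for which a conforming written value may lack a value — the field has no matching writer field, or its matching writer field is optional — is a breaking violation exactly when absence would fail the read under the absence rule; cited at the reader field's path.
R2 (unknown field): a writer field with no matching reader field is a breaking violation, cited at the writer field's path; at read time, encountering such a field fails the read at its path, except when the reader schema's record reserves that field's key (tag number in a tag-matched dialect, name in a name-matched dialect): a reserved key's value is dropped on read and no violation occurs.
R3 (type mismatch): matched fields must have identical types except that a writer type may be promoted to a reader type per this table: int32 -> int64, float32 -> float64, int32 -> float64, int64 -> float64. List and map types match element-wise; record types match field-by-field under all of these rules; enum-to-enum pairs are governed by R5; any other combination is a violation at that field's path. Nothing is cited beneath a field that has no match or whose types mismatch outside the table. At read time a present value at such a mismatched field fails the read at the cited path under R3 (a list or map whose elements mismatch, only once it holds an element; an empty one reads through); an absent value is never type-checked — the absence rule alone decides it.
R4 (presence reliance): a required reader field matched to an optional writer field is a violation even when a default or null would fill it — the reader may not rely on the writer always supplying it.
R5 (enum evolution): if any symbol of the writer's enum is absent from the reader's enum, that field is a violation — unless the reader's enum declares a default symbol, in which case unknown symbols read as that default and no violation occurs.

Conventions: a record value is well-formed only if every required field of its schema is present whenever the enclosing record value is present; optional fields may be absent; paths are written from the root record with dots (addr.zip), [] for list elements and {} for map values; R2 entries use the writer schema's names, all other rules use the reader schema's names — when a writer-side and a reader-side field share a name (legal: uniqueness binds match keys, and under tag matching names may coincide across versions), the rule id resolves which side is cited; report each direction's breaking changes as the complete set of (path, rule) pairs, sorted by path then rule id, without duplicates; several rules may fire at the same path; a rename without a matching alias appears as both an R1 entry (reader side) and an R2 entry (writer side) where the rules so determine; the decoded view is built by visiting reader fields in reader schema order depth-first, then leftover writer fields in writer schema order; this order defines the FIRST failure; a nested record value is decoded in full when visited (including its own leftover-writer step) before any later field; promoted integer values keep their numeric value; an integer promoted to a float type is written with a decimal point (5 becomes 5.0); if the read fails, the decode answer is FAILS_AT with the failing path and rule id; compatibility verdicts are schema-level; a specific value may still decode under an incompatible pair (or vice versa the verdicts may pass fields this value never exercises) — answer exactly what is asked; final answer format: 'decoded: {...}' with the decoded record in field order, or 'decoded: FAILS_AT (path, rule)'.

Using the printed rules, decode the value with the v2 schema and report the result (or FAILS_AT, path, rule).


in User below, arrows point writer -> reader
migrating the User value to v2:
  channel := "CLOSED"
  tags := ["delta"]
  geo := null (absent, optional -> null)
  active := false
  balance := null (absent, optional -> null)
  => decoded: {"channel": "CLOSED", "tags": ["delta"], "geo": null, "active": false, "balance": null}
remaining User differences; none change what is asked:
  enum Color (field channel in record User): symbol EMAIL added -> fires no rule on User under this dialect and leaves the result unchanged
  field active in record User: optional changed to required -> schema-level compatibility only; this User value's decode is unchanged
  field checksum in record Contact: tag 1 changed to 3 -> schema-level compatibility only; this User value's decode is unchanged
  field balance in record User: default removed -> fires no rule on User under this dialect and leaves the result unchanged
  removed field attempts from record Contact (its key 5 joins the reserved list) -> schema-level compatibility only; this User value's decode is unchanged

decoded: {"channel": "CLOSED", "tags": ["delta"], "geo": null, "active": false, "balance": null}


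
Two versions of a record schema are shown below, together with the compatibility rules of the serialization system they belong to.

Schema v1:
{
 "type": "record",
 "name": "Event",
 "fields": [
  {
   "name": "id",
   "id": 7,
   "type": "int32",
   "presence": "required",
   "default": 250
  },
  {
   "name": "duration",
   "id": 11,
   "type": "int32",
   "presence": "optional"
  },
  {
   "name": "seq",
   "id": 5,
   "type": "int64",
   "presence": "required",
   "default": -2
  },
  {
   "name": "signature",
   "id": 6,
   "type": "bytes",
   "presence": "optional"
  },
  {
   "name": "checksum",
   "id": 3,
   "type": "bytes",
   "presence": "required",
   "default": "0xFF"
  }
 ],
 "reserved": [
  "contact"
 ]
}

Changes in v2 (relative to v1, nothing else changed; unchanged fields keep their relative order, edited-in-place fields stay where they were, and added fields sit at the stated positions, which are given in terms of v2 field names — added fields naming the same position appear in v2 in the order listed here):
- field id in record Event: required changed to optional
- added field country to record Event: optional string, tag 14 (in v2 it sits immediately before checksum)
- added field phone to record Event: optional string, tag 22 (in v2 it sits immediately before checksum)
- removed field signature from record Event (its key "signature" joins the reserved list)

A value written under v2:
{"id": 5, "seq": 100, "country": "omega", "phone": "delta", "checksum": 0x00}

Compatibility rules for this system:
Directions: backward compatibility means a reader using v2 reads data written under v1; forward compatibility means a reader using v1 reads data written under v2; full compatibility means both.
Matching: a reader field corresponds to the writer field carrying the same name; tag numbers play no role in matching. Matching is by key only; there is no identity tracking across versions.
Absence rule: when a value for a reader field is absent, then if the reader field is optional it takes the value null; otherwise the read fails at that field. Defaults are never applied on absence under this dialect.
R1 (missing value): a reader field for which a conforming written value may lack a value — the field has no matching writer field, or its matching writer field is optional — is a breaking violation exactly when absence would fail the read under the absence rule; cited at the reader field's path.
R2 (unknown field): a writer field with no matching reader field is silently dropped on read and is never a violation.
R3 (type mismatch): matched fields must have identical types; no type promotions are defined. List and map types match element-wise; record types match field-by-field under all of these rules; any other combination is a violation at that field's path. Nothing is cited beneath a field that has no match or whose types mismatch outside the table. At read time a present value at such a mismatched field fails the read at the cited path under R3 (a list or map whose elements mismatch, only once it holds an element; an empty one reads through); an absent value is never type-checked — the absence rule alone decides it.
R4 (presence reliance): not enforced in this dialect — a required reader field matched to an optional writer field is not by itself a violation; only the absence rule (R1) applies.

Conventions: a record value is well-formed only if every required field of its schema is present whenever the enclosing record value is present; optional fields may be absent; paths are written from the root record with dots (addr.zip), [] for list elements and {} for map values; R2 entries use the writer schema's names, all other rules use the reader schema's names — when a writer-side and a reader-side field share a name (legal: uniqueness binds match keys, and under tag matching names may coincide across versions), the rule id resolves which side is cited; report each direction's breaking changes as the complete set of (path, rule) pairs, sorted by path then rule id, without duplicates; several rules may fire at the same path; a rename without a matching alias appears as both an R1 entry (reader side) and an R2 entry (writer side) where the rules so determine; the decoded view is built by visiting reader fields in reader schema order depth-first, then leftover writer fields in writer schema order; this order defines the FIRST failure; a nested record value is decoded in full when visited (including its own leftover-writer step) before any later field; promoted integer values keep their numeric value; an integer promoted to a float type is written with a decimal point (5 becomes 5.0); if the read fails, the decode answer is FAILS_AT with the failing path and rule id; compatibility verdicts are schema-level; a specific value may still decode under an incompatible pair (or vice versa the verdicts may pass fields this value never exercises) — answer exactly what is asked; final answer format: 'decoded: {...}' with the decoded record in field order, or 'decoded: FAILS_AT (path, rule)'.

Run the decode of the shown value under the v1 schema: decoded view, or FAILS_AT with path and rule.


decoded: {"id": 5, "duration": null, "seq": 100, "signature": null, "checksum": 0x00}

the writer's type comes first in each Event pair
decode walk for Event under reader schema v1:
  id := 5
  duration := null (absent, optional -> null)
  seq := 100
  signature := null (absent, optional -> null)
  checksum := 0x00
  writer country: unknown -> dropped
  writer phone: unknown -> dropped
  => decoded: {"id": 5, "duration": null, "seq": 100, "signature": null, "checksum": 0x00}
checking off the Event differences that do not matter here:
  field id in record Event: required changed to optional -> shifts the Event verdicts, not this decode
  added field country to record Event: optional string, tag 14 (in v2 it sits immediately before checksum) -> no rule fires on it and the decoded Event view is identical with or without it
  added field phone to record Event: optional string, tag 22 (in v2 it sits immediately before checksum) -> no rule fires on it and the decoded Event view is identical with or without it
  removed field signature from record Event (its key "signature" joins the reserved list) -> no rule fires on it and the decoded Event view is identical with or without it


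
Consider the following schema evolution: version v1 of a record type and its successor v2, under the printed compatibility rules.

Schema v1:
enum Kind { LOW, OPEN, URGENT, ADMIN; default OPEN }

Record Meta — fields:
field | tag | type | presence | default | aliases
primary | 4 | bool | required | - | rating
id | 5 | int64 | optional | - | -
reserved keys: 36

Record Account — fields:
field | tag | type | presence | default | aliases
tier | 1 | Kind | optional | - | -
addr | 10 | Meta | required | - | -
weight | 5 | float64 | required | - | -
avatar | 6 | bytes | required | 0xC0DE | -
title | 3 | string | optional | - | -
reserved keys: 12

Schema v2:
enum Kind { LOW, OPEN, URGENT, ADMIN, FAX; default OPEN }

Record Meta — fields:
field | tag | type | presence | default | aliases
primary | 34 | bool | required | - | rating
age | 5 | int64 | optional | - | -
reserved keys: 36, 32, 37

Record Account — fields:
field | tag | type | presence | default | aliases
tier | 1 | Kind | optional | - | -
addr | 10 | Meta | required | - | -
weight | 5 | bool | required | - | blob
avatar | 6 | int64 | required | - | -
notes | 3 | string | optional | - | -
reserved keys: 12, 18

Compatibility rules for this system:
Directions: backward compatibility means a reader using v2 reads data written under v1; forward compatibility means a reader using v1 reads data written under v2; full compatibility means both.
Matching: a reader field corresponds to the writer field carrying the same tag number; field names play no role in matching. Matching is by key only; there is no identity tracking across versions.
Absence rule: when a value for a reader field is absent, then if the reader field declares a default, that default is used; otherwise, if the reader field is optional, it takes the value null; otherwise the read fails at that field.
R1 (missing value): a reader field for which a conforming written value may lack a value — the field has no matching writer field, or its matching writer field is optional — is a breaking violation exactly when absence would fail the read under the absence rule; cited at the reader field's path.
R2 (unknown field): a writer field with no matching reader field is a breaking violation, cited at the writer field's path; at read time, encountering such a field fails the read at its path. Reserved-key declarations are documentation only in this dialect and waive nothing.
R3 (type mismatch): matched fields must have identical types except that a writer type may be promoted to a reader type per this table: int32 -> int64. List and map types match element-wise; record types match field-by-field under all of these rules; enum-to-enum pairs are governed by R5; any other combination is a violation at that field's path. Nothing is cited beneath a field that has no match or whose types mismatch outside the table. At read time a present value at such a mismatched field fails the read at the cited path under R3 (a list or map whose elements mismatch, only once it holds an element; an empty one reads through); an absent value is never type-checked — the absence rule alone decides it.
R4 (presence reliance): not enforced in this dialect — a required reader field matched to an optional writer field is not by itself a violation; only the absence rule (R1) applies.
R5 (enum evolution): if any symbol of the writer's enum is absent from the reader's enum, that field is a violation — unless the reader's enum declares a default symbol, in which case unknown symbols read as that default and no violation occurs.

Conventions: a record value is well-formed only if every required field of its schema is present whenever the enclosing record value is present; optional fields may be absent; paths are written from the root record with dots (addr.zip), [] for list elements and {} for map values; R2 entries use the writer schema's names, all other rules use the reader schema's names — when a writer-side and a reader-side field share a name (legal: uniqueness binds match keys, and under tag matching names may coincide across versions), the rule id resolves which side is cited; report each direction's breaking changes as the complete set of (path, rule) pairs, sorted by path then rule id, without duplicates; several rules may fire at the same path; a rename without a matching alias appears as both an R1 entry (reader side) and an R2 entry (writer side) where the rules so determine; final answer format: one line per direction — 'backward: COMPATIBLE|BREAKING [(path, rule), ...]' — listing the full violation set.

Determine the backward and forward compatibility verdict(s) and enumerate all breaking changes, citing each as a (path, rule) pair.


each type pair in Account: writer, then reader
backward pass over Account, reader schema v2, writer schema v1:
  Kind -> Kind, writer optional: tier aligns to tier
  Meta -> Meta, writer required: addr aligns to addr
  float64 -> bool, writer required: weight aligns to weight
  bytes -> int64, writer required: avatar aligns to avatar
  string -> string, writer optional: notes aligns to title
  addr.primary: no writer-side match
  int64 -> int64, writer optional: addr.age aligns to addr.id
  leftover writer field: addr.primary
  violation R1 at addr.primary
  violation R2 at addr.primary
  violation R3 at avatar
  violation R3 at weight
  => backward verdict for Account: BREAKING, 4 violation(s)
forward pass over Account, reader schema v1, writer schema v2:
  Kind -> Kind, writer optional: tier aligns to tier
  Meta -> Meta, writer required: addr aligns to addr
  bool -> float64, writer required: weight aligns to weight
  int64 -> bytes, writer required: avatar aligns to avatar
  string -> string, writer optional: title aligns to notes
  addr.primary: no writer-side match
  int64 -> int64, writer optional: addr.id aligns to addr.age
  leftover writer field: addr.primary
  violation R1 at addr.primary
  violation R2 at addr.primary
  violation R3 at avatar
  violation R3 at weight
  => forward verdict for Account: BREAKING, 4 violation(s)

backward: BREAKING [(addr.primary, R1), (addr.primary, R2), (avatar, R3), (weight, R3)]; forward: BREAKING [(addr.primary, R1), (addr.primary, R2), (avatar, R3), (weight, R3)]


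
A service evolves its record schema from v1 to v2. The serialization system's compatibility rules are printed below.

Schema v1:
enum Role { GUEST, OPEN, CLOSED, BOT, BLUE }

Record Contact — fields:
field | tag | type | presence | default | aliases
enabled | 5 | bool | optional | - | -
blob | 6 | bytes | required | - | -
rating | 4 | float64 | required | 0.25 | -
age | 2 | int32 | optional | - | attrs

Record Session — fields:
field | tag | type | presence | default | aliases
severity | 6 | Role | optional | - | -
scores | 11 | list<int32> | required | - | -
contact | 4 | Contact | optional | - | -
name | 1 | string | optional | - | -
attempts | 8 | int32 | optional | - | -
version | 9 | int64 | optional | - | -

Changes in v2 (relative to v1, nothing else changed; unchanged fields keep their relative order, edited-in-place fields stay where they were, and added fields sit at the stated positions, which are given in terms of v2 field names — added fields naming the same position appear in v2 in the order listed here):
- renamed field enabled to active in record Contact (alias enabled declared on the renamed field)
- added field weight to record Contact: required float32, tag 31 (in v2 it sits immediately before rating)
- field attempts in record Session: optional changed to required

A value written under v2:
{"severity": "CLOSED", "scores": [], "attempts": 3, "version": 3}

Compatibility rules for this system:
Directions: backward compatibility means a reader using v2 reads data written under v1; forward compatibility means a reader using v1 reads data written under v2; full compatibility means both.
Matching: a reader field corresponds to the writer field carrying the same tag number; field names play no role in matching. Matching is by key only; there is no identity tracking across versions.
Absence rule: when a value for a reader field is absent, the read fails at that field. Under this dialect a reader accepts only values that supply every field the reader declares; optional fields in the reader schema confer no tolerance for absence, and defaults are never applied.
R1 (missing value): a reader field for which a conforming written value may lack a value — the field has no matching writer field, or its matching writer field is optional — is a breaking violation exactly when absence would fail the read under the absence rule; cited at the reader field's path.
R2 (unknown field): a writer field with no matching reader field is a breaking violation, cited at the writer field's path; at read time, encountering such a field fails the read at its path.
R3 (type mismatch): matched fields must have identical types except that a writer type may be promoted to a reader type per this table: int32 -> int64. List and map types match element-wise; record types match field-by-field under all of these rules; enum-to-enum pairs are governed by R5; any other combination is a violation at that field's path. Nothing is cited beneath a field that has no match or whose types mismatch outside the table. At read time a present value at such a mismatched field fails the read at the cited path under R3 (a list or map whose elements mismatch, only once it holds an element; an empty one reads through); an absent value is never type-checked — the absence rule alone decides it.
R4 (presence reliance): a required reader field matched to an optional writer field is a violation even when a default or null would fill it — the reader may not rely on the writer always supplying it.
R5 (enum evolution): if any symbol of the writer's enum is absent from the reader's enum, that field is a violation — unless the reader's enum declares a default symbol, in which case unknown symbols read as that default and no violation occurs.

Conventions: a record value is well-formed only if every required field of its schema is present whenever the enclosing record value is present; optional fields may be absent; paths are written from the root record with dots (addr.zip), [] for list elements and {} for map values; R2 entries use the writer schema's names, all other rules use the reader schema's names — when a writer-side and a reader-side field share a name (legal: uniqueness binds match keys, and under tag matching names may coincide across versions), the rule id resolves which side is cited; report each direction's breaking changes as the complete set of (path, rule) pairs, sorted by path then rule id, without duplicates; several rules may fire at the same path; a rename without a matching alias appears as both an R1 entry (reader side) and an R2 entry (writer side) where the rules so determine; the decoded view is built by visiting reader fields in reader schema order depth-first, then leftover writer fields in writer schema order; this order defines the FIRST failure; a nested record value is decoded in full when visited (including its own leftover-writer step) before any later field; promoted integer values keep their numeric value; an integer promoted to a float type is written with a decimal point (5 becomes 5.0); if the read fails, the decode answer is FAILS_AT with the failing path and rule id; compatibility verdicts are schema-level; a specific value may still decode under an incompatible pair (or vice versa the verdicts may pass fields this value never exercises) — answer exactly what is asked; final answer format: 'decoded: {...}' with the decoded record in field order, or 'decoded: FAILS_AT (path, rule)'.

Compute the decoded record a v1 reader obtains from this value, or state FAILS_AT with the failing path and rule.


the writer's type comes first in each Session pair
migrating the Session value to v1:
  severity := "CLOSED"
  scores := []
  read fails at contact under R1 (no fill)
  => FAILS_AT (contact, R1)
remaining Session differences; none change what is asked:
  renamed field enabled to active in record Contact (alias enabled declared on the renamed field) -> schema-level compatibility only; this Session value's decode is unchanged
  added field weight to record Contact: required float32, tag 31 (in v2 it sits immediately before rating) -> schema-level compatibility only; this Session value's decode is unchanged
  field attempts in record Session: optional changed to required -> schema-level compatibility only; this Session value's decode is unchanged

decoded: FAILS_AT (contact, R1)


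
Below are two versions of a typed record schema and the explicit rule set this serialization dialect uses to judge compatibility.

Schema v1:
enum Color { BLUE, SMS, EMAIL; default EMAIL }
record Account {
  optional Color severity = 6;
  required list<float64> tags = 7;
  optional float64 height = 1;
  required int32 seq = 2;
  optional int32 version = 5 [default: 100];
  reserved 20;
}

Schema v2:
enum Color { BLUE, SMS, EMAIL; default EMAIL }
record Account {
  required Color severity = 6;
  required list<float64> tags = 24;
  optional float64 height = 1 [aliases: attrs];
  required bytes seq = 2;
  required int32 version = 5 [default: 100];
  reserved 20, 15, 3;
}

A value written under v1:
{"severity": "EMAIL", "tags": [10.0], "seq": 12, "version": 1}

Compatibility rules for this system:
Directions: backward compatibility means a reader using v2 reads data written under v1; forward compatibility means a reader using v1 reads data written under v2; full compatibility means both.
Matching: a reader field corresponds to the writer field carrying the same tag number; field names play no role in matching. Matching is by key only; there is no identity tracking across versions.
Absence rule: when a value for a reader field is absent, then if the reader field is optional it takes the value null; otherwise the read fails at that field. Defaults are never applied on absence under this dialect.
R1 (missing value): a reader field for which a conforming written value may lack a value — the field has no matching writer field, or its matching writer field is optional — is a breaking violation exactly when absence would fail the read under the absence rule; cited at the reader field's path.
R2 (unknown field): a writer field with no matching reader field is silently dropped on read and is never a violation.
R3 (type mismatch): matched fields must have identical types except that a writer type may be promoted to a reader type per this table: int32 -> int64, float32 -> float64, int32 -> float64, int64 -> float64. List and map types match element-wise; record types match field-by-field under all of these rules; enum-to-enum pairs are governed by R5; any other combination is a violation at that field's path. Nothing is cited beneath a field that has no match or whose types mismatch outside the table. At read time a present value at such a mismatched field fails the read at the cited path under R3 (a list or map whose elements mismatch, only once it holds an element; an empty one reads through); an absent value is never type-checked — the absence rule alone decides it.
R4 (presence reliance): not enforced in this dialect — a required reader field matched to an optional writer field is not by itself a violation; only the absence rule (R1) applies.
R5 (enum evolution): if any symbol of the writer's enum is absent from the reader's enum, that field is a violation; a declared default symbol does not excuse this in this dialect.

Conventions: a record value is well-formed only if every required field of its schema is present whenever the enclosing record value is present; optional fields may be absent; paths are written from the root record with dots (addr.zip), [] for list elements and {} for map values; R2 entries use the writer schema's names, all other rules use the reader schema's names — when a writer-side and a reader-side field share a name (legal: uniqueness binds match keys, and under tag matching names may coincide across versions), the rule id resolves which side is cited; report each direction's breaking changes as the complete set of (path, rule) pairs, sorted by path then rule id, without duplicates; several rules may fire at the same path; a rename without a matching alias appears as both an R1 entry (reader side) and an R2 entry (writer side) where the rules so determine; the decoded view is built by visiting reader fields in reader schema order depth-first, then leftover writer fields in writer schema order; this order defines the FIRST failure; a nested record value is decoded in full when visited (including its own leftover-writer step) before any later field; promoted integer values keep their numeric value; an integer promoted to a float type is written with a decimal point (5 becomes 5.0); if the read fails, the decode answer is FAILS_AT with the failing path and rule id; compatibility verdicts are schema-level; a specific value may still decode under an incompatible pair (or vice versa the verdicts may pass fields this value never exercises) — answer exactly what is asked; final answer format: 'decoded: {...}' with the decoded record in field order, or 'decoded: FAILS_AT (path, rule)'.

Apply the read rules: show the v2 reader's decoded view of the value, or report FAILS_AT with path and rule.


each type pair in Account: writer, then reader
decoding the Account value with the v2 reader:
  severity := "EMAIL"
  read fails at tags under R1 (no fill)
  => FAILS_AT (tags, R1)
remaining Account differences; none change what is asked:
  field seq in record Account: type int32 changed to bytes -> a verdict-level change on Account — the shown value reads the same
  field severity in record Account: optional changed to required -> a verdict-level change on Account — the shown value reads the same
  field version in record Account: optional changed to required -> a verdict-level change on Account — the shown value reads the same

decoded: FAILS_AT (tags, R1)
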